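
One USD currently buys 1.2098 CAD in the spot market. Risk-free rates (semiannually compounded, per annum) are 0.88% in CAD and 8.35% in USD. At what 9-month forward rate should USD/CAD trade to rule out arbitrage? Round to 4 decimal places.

By covered interest parity, F = S · (1+r_CAD/2)^(2T) / (1+r_USD/2)^(2T)
= 1.2098 × 1.006607 / 1.063274 = 1.2098 × 0.946705
F = 1.1453 CAD per USD

1.1453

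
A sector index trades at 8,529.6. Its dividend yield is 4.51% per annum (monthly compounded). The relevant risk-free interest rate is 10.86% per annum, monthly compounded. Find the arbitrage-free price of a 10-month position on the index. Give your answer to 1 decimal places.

F = S · (1+r/12)^(12T) / (1+q/12)^(12T)
= 8529.6 × 1.094276 / 1.038225 = 8529.6 × 1.053987
F = 8,990.1

8,990.1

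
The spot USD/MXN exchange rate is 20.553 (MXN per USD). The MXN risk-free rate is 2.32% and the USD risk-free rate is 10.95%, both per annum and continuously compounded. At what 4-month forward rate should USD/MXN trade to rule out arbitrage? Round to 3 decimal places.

F = S·e^((r_MXN − r_USD)T) = 20.553 · e^((0.0232 − 0.1095) × 4/12)
= 20.553 · e^-0.028767 = 20.553 × 0.971643
F = 19.970 MXN per USD

19.970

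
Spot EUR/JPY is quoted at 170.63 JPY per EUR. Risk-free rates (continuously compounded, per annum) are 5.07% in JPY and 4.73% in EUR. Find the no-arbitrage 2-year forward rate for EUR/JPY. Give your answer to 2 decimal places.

F = S·e^((r_JPY − r_EUR)T) = 170.63 · e^((0.0507 − 0.0473) × 2)
= 170.63 · e^0.006800 = 170.63 × 1.006823
F = 171.79 JPY per EUR

171.79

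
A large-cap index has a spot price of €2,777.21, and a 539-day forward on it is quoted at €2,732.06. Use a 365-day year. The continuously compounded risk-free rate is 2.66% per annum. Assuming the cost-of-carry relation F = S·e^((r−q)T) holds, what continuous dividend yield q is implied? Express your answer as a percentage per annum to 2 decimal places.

From F = S·e^((r−q)T): (r − q) = ln(F/S)/T
ln(2732.06/2777.21) = ln(0.983743) = -0.016391
(r − q) = -0.016391 / (539/365) = -0.011100
q = r − ln(F/S)/T = 0.0266 + 0.011100 = 0.037700
q = 3.77%

3.77%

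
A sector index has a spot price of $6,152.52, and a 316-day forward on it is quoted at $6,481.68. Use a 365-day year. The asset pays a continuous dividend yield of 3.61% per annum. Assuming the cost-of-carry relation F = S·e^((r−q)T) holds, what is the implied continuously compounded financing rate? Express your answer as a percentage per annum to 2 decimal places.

From F = S·e^((r−q)T): (r − q) = ln(F/S)/T
ln(6481.68/6152.52) = ln(1.053500) = 0.052118
(r − q) = 0.052118 / (316/365) = 0.060200
r = ln(F/S)/T + q = 0.060200 + 0.0361 = 0.096300
r = 9.63%

9.63%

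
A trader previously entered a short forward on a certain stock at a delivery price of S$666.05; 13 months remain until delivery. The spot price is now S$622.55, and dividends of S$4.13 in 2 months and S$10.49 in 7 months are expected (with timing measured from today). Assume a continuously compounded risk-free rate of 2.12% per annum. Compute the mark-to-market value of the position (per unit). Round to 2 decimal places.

S$42.85

PV(remaining dividends) I = 4.13·e^(−0.0212·2/12) + 10.49·e^(−0.0212·7/12) = 14.4765
Current forward F = (S − I)·e^(rT) = (622.55 − 14.4765)·e^(0.0212·13/12) = 608.0735 × 1.023232 = 622.2003
Value (long) = (F − K)·e^(−rT) = (622.2003 − 666.05) × 0.977295 = -42.8541
Short position value = −(long value) = S$42.85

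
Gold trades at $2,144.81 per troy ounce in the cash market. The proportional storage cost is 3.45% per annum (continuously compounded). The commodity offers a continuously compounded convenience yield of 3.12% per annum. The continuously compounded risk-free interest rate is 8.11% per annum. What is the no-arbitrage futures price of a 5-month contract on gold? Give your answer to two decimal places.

$2,221.58 per troy ounce

Net carry = r + u − y = 0.0811 + 0.0345 − 0.0312 = 0.0844
F = S·e^((r+u−y)T) = 2144.81 · e^(0.0844 × 5/12) = 2144.81 · e^0.03516667
= 2144.81 × 1.03579233 = $2,221.58 per troy ounce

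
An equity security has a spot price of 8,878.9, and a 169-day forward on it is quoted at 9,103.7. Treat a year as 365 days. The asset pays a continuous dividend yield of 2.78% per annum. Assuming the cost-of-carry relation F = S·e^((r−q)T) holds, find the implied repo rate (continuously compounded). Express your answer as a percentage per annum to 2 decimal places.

8.18%

From F = S·e^((r−q)T): (r − q) = ln(F/S)/T
ln(9103.7/8878.9) = ln(1.025318) = 0.025003
(r − q) = 0.025003 / (169/365) = 0.054001
r = ln(F/S)/T + q = 0.054001 + 0.0278 = 0.081801
r = 8.18%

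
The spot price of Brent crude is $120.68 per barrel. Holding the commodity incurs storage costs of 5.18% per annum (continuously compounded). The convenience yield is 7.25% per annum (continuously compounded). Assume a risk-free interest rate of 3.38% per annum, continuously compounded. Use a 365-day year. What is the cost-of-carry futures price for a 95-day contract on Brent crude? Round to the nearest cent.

Net carry = r + u − y = 0.0338 + 0.0518 − 0.0725 = 0.0131
F = S·e^((r+u−y)T) = 120.68 · e^(0.0131 × 95/365) = 120.68 · e^0.003410
= 120.68 × 1.003416 = $121.09 per barrel

$121.09 per barrel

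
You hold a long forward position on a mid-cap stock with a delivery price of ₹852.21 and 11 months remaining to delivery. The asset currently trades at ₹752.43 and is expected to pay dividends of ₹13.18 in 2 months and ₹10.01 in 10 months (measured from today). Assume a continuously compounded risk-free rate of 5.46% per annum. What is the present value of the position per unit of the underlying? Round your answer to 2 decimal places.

PV(remaining dividends) I = 13.18·e^(−0.0546·2/12) + 10.01·e^(−0.0546·10/12) = 22.6254
Current forward F = (S − I)·e^(rT) = (752.43 − 22.6254)·e^(0.0546·11/12) = 729.8046 × 1.051324 = 767.2611
Value (long) = (F − K)·e^(−rT) = (767.2611 − 852.21) × 0.951182 = -80.8019
Value = -₹80.80

-₹80.80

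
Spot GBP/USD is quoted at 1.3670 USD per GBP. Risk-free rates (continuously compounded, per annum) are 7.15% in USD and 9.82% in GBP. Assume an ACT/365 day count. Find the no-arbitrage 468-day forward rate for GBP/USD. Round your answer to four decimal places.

F = S·e^((r_USD − r_GBP)T) = 1.3670 · e^((0.0715 − 0.0982) × 468/365)
= 1.3670 · e^-0.034235 = 1.3670 × 0.966344
F = 1.3210 USD per GBP

1.3210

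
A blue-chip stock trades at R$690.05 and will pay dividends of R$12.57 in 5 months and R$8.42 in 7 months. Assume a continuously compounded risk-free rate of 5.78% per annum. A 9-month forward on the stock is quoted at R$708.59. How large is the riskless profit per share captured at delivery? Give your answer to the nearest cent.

PV(dividends) I = 12.57·e^(−0.0578·5/12) + 8.42·e^(−0.0578·7/12) = 20.4117
Fair forward F* = (S − I)·e^(rT) = (690.05 − 20.4117)·e^0.043350 = 669.6383 × 1.044303 = 699.3053
Market R$708.59 > fair 699.3053: forward overpriced → cash-and-carry (borrow at r, buy the stock and collect the dividends, short the forward).
Profit at T = |F_mkt − F*| = |708.59 − 699.3053| = R$9.28 per share

R$9.28 per share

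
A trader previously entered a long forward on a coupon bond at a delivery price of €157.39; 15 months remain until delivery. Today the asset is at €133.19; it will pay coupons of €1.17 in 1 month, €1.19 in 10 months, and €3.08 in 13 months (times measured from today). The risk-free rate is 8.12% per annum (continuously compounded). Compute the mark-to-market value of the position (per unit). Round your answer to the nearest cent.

-€14.10

PV(remaining coupons) I = 1.17·e^(−0.0812·1/12) + 1.19·e^(−0.0812·10/12) + 3.08·e^(−0.0812·13/12) = 5.0949
Current forward F = (S − I)·e^(rT) = (133.19 − 5.0949)·e^(0.0812·15/12) = 128.0951 × 1.106830 = 141.7795
Value (long) = (F − K)·e^(−rT) = (141.7795 − 157.39) × 0.903481 = -14.1038
Value = -€14.10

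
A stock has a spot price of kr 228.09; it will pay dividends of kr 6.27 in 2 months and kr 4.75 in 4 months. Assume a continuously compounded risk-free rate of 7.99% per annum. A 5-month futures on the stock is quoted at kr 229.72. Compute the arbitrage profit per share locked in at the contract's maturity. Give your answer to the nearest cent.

kr 5.09 per share

PV(dividends) I = 6.27·e^(−0.0799·2/12) + 4.75·e^(−0.0799·4/12) = 10.8122
Fair futures F* = (S − I)·e^(rT) = (228.09 − 10.8122)·e^0.033292 = 217.2778 × 1.033852 = 224.6331
Market kr 229.72 > fair 224.6331: forward overpriced → cash-and-carry (borrow at r, buy the stock and collect the dividends, short the forward).
Profit at T = |F_mkt − F*| = |229.72 − 224.6331| = kr 5.09 per share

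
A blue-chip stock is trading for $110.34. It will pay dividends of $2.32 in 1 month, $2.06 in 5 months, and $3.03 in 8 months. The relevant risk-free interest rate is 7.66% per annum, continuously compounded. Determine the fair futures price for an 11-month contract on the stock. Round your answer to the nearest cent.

$110.66

PV(dividends) I = 2.32·e^(−0.0766·1/12) + 2.06·e^(−0.0766·5/12) + 3.03·e^(−0.0766·8/12)
I = 2.3052 + 1.9953 + 2.8792 = 7.1797
F = (S − I)·e^(rT) = (110.34 − 7.1797) · e^(0.0766·11/12)
= 103.1603 · e^0.070217 = 103.1603 × 1.072741 = $110.66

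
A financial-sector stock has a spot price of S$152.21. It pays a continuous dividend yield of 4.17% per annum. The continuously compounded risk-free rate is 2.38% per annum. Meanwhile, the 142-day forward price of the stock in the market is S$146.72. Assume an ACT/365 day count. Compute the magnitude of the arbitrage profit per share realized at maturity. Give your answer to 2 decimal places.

S$4.43 per share

Fair forward: F* = S·e^(carry·T), with carry = (r − q) = 0.0238 − 0.0417 = -0.0179
F* = 152.21 · e^(-0.0179 × 142/365) = 152.21 · e^-0.006964 = 152.21 × 0.993060 = S$151.1537
Market S$146.72 < fair S$151.1537: forward underpriced → reverse cash-and-carry (short spot, go long the forward).
At maturity, profit = |F_mkt − F*| = |146.72 − 151.1537| = S$4.43 per share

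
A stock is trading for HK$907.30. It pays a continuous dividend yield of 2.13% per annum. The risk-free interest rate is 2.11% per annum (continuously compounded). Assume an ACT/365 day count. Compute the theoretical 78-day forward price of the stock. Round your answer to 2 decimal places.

HK$907.26

F = S·e^((r − q)T) = 907.30 · e^((0.0211 − 0.0213) × 78/365)
= 907.30 · e^-0.000043 = 907.30 × 0.999957
F = HK$907.26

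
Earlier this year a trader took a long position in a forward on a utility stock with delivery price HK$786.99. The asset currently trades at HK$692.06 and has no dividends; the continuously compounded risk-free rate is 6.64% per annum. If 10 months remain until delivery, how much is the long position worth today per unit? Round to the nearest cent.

Current fair forward for the remaining 10 months: F = S·e^(r·T), r = 0.0664
F = 692.06 · e^(0.0664 × 10/12) = 692.06 × 1.056893 = 731.4334
Value of long forward = (F − K)·e^(−rT) = (731.4334 − 786.99) · e^(−0.0664·10/12)
= -55.5566 × 0.946170 = -52.57

-HK$52.57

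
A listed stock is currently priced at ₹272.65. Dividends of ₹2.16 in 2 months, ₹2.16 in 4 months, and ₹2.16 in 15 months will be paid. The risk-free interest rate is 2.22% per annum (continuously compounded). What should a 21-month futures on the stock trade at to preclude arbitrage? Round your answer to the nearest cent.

PV(dividends) I = 2.16·e^(−0.0222·2/12) + 2.16·e^(−0.0222·4/12) + 2.16·e^(−0.0222·15/12)
I = 2.1520 + 2.1441 + 2.1009 = 6.3970
F = (S − I)·e^(rT) = (272.65 − 6.3970) · e^(0.0222·21/12)
= 266.2530 · e^0.038850 = 266.2530 × 1.039615 = ₹276.80

₹276.80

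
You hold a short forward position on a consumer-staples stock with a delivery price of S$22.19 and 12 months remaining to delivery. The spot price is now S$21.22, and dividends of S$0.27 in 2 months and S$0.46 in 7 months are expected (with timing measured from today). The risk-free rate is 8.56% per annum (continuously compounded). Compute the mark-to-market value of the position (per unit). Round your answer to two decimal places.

PV(remaining dividends) I = 0.27·e^(−0.0856·2/12) + 0.46·e^(−0.0856·7/12) = 0.7038
Current forward F = (S − I)·e^(rT) = (21.22 − 0.7038)·e^(0.0856·12/12) = 20.5162 × 1.089370 = 22.3497
Value (long) = (F − K)·e^(−rT) = (22.3497 − 22.19) × 0.917961 = 0.1466
Short position value = −(long value) = -S$0.15

-S$0.15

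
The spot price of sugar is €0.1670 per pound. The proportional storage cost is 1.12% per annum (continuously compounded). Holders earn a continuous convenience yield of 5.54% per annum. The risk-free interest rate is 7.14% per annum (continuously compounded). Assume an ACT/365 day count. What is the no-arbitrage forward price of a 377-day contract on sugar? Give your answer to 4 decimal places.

€0.1718 per pound

Net carry = r + u − y = 0.0714 + 0.0112 − 0.0554 = 0.0272
F = S·e^((r+u−y)T) = 0.1670 · e^(0.0272 × 377/365) = 0.1670 · e^0.028094
= 0.1670 × 1.028492 = €0.1718 per pound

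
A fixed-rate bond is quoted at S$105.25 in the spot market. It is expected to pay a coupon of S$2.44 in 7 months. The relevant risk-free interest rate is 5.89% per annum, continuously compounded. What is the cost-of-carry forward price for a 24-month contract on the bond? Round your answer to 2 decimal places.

S$115.76

PV(coupons) I = 2.44·e^(−0.0589·7/12)
I = 2.3576
F = (S − I)·e^(rT) = (105.25 − 2.3576) · e^(0.0589·24/12)
= 102.8924 · e^0.117800 = 102.8924 × 1.125019 = S$115.76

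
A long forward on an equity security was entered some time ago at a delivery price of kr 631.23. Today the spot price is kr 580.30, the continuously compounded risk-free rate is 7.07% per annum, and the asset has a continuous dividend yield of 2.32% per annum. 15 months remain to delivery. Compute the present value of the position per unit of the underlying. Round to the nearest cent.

-kr 14.13

Current fair forward for the remaining 15 months: F = S·e^((r − q)·T), (r − q) = 0.0707 − 0.0232 = 0.0475
F = 580.30 · e^(0.0475 × 15/12) = 580.30 × 1.061173 = 615.7987
Value of long forward = (F − K)·e^(−rT) = (615.7987 − 631.23) · e^(−0.0707·15/12)
= -15.4313 × 0.915418 = -14.13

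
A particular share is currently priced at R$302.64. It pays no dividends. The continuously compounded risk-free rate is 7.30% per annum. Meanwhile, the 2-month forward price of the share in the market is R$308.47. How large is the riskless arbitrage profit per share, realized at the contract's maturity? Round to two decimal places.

R$2.13 per share

Fair forward: F* = S·e^(carry·T), with carry = r = 0.0730
F* = 302.64 · e^(0.0730 × 2/12) = 302.64 · e^0.012167 = 302.64 × 1.012241 = R$306.3446
Market R$308.47 > fair R$306.3446: forward overpriced → cash-and-carry (buy spot, short the forward).
At maturity, profit = |F_mkt − F*| = |308.47 − 306.3446| = R$2.13 per share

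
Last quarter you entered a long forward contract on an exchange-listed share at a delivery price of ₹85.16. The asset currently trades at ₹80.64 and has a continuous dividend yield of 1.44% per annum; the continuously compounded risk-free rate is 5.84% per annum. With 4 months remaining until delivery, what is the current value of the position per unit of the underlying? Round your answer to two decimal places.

-₹3.26

Current fair forward for the remaining 4 months: F = S·e^((r − q)·T), (r − q) = 0.0584 − 0.0144 = 0.0440
F = 80.64 · e^(0.0440 × 4/12) = 80.64 × 1.014775 = 81.8315
Value of long forward = (F − K)·e^(−rT) = (81.8315 − 85.16) · e^(−0.0584·4/12)
= -3.3285 × 0.980722 = -3.26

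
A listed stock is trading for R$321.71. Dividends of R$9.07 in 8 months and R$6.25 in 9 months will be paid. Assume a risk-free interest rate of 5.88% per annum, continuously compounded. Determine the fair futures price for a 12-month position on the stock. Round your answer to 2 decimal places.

PV(dividends) I = 9.07·e^(−0.0588·8/12) + 6.25·e^(−0.0588·9/12)
I = 8.7213 + 5.9804 = 14.7017
F = (S − I)·e^(rT) = (321.71 − 14.7017) · e^(0.0588·12/12)
= 307.0083 · e^0.058800 = 307.0083 × 1.060563 = R$325.60

R$325.60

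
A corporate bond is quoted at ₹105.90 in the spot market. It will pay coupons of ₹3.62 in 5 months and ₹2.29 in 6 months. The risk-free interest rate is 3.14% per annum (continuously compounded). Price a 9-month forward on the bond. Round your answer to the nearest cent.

PV(coupons) I = 3.62·e^(−0.0314·5/12) + 2.29·e^(−0.0314·6/12)
I = 3.5729 + 2.2543 = 5.8272
F = (S − I)·e^(rT) = (105.90 − 5.8272) · e^(0.0314·9/12)
= 100.0728 · e^0.023550 = 100.0728 × 1.023829 = ₹102.46

₹102.46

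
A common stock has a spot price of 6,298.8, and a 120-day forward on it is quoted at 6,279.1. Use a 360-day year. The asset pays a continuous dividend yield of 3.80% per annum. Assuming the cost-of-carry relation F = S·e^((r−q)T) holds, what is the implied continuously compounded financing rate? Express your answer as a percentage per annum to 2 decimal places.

2.86%

From F = S·e^((r−q)T): (r − q) = ln(F/S)/T
ln(6279.1/6298.8) = ln(0.996872) = -0.003133
(r − q) = -0.003133 / (120/360) = -0.009399
r = ln(F/S)/T + q = -0.009399 + 0.0380 = 0.028601
r = 2.86%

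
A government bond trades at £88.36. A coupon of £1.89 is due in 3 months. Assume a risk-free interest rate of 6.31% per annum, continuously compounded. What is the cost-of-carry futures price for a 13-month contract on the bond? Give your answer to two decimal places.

PV(coupons) I = 1.89·e^(−0.0631·3/12)
I = 1.8604
F = (S − I)·e^(rT) = (88.36 − 1.8604) · e^(0.0631·13/12)
= 86.4996 · e^0.068358 = 86.4996 × 1.070749 = £92.62

£92.62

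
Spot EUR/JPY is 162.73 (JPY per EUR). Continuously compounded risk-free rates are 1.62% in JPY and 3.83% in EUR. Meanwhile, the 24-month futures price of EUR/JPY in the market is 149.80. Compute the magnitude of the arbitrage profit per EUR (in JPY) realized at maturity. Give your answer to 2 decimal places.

Fair futures: F* = S·e^(carry·T), with carry = (r_JPY − r_EUR) = 0.0162 − 0.0383 = -0.0221
F* = 162.73 · e^(-0.0221 × 24/12) = 162.73 · e^-0.044200 = 162.73 × 0.956763 = 155.6940
Market 149.80 < fair 155.6940: forward underpriced → reverse cash-and-carry (short spot, go long the forward).
At maturity, profit = |F_mkt − F*| = |149.80 − 155.6940| = 5.89 per EUR (in JPY)

5.89 per EUR (in JPY)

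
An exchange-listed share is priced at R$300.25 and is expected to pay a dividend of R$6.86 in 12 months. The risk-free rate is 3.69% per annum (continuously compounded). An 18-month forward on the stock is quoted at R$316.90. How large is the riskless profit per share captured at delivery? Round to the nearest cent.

PV(dividends) I = 6.86·e^(−0.0369·12/12) = 6.6115
Fair forward F* = (S − I)·e^(rT) = (300.25 − 6.6115)·e^0.055350 = 293.6385 × 1.056910 = 310.3495
Market R$316.90 > fair 310.3495: forward overpriced → cash-and-carry (borrow at r, buy the stock and collect the dividends, short the forward).
Profit at T = |F_mkt − F*| = |316.90 − 310.3495| = R$6.55 per share

R$6.55 per share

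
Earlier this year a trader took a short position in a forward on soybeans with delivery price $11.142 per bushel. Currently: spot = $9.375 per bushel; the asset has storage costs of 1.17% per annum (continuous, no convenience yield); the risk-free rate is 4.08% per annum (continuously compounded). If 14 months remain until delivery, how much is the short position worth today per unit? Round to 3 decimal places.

Current fair forward for the remaining 14 months: F = S·e^((r + u)·T), (r + u) = 0.0408 + 0.0117 = 0.0525
F = 9.375 · e^(0.0525 × 14/12) = 9.375 × 1.063165 = 9.9672
Value of long forward = (F − K)·e^(−rT) = (9.9672 − 11.142) · e^(−0.0408·14/12)
= -1.1748 × 0.953515 = -1.120
Short position value = −(long value) = $1.120

$1.120 per bushel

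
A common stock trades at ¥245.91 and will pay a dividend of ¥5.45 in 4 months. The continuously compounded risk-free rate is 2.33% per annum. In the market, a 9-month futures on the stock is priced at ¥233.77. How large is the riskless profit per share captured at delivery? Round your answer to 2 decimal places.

¥10.97 per share

PV(dividends) I = 5.45·e^(−0.0233·4/12) = 5.4078
Fair futures F* = (S − I)·e^(rT) = (245.91 − 5.4078)·e^0.017475 = 240.5022 × 1.017629 = 244.7420
Market ¥233.77 < fair 244.7420: forward underpriced → reverse cash-and-carry (short the stock, invest proceeds at r, pay the dividends, go long the forward).
Profit at T = |F_mkt − F*| = |233.77 − 244.7420| = ¥10.97 per share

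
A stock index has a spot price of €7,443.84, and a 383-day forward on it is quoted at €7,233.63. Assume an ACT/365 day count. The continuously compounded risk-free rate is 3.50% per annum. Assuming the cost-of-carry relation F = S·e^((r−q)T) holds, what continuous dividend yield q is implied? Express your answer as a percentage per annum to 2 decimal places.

From F = S·e^((r−q)T): (r − q) = ln(F/S)/T
ln(7233.63/7443.84) = ln(0.971761) = -0.028645
(r − q) = -0.028645 / (383/365) = -0.027299
q = r − ln(F/S)/T = 0.0350 + 0.027299 = 0.062299
q = 6.23%

6.23%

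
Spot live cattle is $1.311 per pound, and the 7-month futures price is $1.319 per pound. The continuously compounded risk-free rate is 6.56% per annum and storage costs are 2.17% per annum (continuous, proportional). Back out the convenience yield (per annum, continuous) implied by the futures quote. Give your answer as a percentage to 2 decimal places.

7.69%

F = S·e^((r+u−y)T) ⇒ (r+u−y) = ln(F/S)/T
ln(1.319/1.311) = 0.006084; /T ⇒ 0.010430
y = r + u − ln(F/S)/T = 0.0656 + 0.0217 − 0.010430 = 0.076870
y = 7.69%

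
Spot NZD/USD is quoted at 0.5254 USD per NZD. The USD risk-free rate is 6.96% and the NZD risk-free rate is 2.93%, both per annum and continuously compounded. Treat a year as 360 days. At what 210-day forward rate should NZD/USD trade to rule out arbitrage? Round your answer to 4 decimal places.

F = S·e^((r_USD − r_NZD)T) = 0.5254 · e^((0.0696 − 0.0293) × 210/360)
= 0.5254 · e^0.023508 = 0.5254 × 1.023786
F = 0.5379 USD per NZD

0.5379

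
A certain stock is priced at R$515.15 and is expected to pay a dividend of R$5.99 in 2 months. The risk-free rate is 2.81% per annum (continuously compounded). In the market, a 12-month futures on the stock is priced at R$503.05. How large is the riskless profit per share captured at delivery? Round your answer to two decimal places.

PV(dividends) I = 5.99·e^(−0.0281·2/12) = 5.9620
Fair futures F* = (S − I)·e^(rT) = (515.15 − 5.9620)·e^0.028100 = 509.1880 × 1.028499 = 523.6993
Market R$503.05 < fair 523.6993: forward underpriced → reverse cash-and-carry (short the stock, invest proceeds at r, pay the dividends, go long the forward).
Profit at T = |F_mkt − F*| = |503.05 − 523.6993| = R$20.65 per share

R$20.65 per share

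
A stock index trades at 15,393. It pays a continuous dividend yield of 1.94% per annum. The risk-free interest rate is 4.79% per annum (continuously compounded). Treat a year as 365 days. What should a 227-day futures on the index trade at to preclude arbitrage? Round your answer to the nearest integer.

F = S·e^((r − q)T) = 15393 · e^((0.0479 − 0.0194) × 227/365)
= 15393 · e^0.017725 = 15393 × 1.017883
F = 15,668

15,668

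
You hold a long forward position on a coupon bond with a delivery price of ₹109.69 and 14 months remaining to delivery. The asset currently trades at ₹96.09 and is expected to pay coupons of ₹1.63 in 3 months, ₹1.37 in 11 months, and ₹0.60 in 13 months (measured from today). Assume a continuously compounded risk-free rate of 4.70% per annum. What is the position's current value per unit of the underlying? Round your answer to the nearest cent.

PV(remaining coupons) I = 1.63·e^(−0.0470·3/12) + 1.37·e^(−0.0470·11/12) + 0.60·e^(−0.0470·13/12) = 3.4934
Current forward F = (S − I)·e^(rT) = (96.09 − 3.4934)·e^(0.0470·14/12) = 92.5966 × 1.056365 = 97.8158
Value (long) = (F − K)·e^(−rT) = (97.8158 − 109.69) × 0.946643 = -11.2406
Value = -₹11.24

-₹11.24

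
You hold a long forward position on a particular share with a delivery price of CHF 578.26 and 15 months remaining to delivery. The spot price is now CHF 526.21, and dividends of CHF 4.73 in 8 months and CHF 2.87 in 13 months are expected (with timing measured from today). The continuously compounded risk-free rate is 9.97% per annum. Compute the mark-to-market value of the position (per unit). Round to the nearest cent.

PV(remaining dividends) I = 4.73·e^(−0.0997·8/12) + 2.87·e^(−0.0997·13/12) = 7.0020
Current forward F = (S − I)·e^(rT) = (526.21 − 7.0020)·e^(0.0997·15/12) = 519.2080 × 1.132724 = 588.1194
Value (long) = (F − K)·e^(−rT) = (588.1194 − 578.26) × 0.882828 = 8.7042
Value = CHF 8.70

CHF 8.70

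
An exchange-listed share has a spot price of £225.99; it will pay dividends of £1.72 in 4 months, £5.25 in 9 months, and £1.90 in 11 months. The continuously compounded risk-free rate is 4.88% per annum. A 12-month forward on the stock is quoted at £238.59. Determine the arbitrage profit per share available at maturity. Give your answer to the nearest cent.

PV(dividends) I = 1.72·e^(−0.0488·4/12) + 5.25·e^(−0.0488·9/12) + 1.90·e^(−0.0488·11/12) = 8.5705
Fair forward F* = (S − I)·e^(rT) = (225.99 − 8.5705)·e^0.048800 = 217.4195 × 1.050010 = 228.2926
Market £238.59 > fair 228.2926: forward overpriced → cash-and-carry (borrow at r, buy the stock and collect the dividends, short the forward).
Profit at T = |F_mkt − F*| = |238.59 − 228.2926| = £10.30 per share

£10.30 per share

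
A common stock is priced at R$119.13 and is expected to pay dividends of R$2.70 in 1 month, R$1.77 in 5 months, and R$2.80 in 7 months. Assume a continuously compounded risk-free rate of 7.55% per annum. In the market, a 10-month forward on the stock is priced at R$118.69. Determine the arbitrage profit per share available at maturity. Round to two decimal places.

R$0.64 per share

PV(dividends) I = 2.70·e^(−0.0755·1/12) + 1.77·e^(−0.0755·5/12) + 2.80·e^(−0.0755·7/12) = 7.0776
Fair forward F* = (S − I)·e^(rT) = (119.13 − 7.0776)·e^0.062917 = 112.0524 × 1.064938 = 119.3289
Market R$118.69 < fair 119.3289: forward underpriced → reverse cash-and-carry (short the stock, invest proceeds at r, pay the dividends, go long the forward).
Profit at T = |F_mkt − F*| = |118.69 − 119.3289| = R$0.64 per share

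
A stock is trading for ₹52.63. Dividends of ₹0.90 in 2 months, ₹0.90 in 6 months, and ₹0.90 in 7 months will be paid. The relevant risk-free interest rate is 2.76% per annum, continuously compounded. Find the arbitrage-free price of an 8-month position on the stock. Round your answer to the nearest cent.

PV(dividends) I = 0.90·e^(−0.0276·2/12) + 0.90·e^(−0.0276·6/12) + 0.90·e^(−0.0276·7/12)
I = 0.8959 + 0.8877 + 0.8856 = 2.6692
F = (S − I)·e^(rT) = (52.63 − 2.6692) · e^(0.0276·8/12)
= 49.9608 · e^0.018400 = 49.9608 × 1.018570 = ₹50.89

₹50.89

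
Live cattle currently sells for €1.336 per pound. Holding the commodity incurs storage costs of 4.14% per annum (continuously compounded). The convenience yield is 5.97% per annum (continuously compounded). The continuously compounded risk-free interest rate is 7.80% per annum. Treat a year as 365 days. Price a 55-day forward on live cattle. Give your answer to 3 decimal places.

Net carry = r + u − y = 0.0780 + 0.0414 − 0.0597 = 0.0597
F = S·e^((r+u−y)T) = 1.336 · e^(0.0597 × 55/365) = 1.336 · e^0.008996
= 1.336 × 1.009037 = €1.348 per pound

€1.348 per pound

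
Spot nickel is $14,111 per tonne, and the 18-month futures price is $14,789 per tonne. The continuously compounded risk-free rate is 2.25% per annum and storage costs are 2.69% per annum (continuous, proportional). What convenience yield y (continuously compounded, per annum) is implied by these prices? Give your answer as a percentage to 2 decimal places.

F = S·e^((r+u−y)T) ⇒ (r+u−y) = ln(F/S)/T
ln(14789/14111) = 0.046929; /T ⇒ 0.031286
y = r + u − ln(F/S)/T = 0.0225 + 0.0269 − 0.031286 = 0.018114
y = 1.81%

1.81%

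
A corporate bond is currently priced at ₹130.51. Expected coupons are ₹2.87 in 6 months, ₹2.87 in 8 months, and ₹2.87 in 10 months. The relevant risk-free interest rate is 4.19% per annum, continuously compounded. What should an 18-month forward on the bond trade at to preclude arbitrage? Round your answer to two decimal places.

₹130.06

PV(coupons) I = 2.87·e^(−0.0419·6/12) + 2.87·e^(−0.0419·8/12) + 2.87·e^(−0.0419·10/12)
I = 2.8105 + 2.7909 + 2.7715 = 8.3729
F = (S − I)·e^(rT) = (130.51 − 8.3729) · e^(0.0419·18/12)
= 122.1371 · e^0.062850 = 122.1371 × 1.064867 = ₹130.06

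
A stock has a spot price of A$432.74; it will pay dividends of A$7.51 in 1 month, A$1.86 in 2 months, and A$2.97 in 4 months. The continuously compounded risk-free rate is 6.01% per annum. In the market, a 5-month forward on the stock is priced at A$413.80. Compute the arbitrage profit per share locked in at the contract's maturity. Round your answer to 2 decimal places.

A$17.38 per share

PV(dividends) I = 7.51·e^(−0.0601·1/12) + 1.86·e^(−0.0601·2/12) + 2.97·e^(−0.0601·4/12) = 12.2250
Fair forward F* = (S − I)·e^(rT) = (432.74 − 12.2250)·e^0.025042 = 420.5150 × 1.025358 = 431.1784
Market A$413.80 < fair 431.1784: forward underpriced → reverse cash-and-carry (short the stock, invest proceeds at r, pay the dividends, go long the forward).
Profit at T = |F_mkt − F*| = |413.80 − 431.1784| = A$17.38 per share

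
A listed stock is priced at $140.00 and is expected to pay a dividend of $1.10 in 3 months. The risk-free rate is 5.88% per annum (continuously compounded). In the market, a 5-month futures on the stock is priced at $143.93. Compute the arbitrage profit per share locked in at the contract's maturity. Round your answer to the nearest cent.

$1.57 per share

PV(dividends) I = 1.10·e^(−0.0588·3/12) = 1.0839
Fair futures F* = (S − I)·e^(rT) = (140.00 − 1.0839)·e^0.024500 = 138.9161 × 1.024803 = 142.3616
Market $143.93 > fair 142.3616: forward overpriced → cash-and-carry (borrow at r, buy the stock and collect the dividends, short the forward).
Profit at T = |F_mkt − F*| = |143.93 − 142.3616| = $1.57 per share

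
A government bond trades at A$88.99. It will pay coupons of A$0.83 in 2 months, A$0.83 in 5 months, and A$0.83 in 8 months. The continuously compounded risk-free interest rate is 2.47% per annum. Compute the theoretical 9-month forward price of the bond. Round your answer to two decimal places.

PV(coupons) I = 0.83·e^(−0.0247·2/12) + 0.83·e^(−0.0247·5/12) + 0.83·e^(−0.0247·8/12)
I = 0.8266 + 0.8215 + 0.8164 = 2.4645
F = (S − I)·e^(rT) = (88.99 − 2.4645) · e^(0.0247·9/12)
= 86.5255 · e^0.018525 = 86.5255 × 1.018698 = A$88.14

A$88.14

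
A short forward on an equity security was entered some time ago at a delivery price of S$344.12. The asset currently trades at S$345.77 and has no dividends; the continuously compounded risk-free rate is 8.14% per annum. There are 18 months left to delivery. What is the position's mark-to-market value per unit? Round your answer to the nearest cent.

-S$41.20

Current fair forward for the remaining 18 months: F = S·e^(r·T), r = 0.0814
F = 345.77 · e^(0.0814 × 18/12) = 345.77 × 1.129867 = 390.6741
Value of long forward = (F − K)·e^(−rT) = (390.6741 − 344.12) · e^(−0.0814·18/12)
= 46.5541 × 0.885060 = 41.20
Short position value = −(long value) = -S$41.20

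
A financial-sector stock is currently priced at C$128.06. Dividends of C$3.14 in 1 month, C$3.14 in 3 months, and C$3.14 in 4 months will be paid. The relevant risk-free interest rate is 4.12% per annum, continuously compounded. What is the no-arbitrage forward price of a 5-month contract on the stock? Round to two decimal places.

C$120.78

PV(dividends) I = 3.14·e^(−0.0412·1/12) + 3.14·e^(−0.0412·3/12) + 3.14·e^(−0.0412·4/12)
I = 3.1292 + 3.1078 + 3.0972 = 9.3342
F = (S − I)·e^(rT) = (128.06 − 9.3342) · e^(0.0412·5/12)
= 118.7258 · e^0.017167 = 118.7258 × 1.017315 = C$120.78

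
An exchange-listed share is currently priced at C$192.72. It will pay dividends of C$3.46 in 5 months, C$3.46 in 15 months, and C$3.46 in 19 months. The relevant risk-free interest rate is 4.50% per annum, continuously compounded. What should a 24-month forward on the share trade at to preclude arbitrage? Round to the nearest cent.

C$200.05

PV(dividends) I = 3.46·e^(−0.0450·5/12) + 3.46·e^(−0.0450·15/12) + 3.46·e^(−0.0450·19/12)
I = 3.3957 + 3.2707 + 3.2221 = 9.8885
F = (S − I)·e^(rT) = (192.72 − 9.8885) · e^(0.0450·24/12)
= 182.8315 · e^0.090000 = 182.8315 × 1.094174 = C$200.05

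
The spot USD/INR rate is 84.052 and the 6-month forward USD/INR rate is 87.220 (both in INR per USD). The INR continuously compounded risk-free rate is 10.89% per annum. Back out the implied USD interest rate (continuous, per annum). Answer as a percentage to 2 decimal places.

F = S·e^((r_INR − r_USD)T) ⇒ r_USD = r_INR − ln(F/S)/T
ln(87.220/84.052) = 0.036998; /(6/12) = 0.073996
r_USD = 0.1089 − 0.073996 = 0.034904
r_USD = 3.49%

3.49%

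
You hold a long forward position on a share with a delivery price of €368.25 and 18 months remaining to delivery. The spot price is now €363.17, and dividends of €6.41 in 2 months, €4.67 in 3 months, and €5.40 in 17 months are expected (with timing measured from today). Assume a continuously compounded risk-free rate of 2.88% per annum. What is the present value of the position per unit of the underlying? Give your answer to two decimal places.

PV(remaining dividends) I = 6.41·e^(−0.0288·2/12) + 4.67·e^(−0.0288·3/12) + 5.40·e^(−0.0288·17/12) = 16.1999
Current forward F = (S − I)·e^(rT) = (363.17 − 16.1999)·e^(0.0288·18/12) = 346.9701 × 1.044147 = 362.2878
Value (long) = (F − K)·e^(−rT) = (362.2878 − 368.25) × 0.957720 = -5.7101
Value = -€5.71

-€5.71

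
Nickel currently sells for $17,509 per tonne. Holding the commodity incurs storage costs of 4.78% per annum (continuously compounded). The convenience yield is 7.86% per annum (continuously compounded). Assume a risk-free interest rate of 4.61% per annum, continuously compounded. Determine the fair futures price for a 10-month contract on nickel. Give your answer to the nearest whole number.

Net carry = r + u − y = 0.0461 + 0.0478 − 0.0786 = 0.0153
F = S·e^((r+u−y)T) = 17509 · e^(0.0153 × 10/12) = 17509 · e^0.012750
= 17509 × 1.012832 = $17,734 per tonne

$17,734 per tonne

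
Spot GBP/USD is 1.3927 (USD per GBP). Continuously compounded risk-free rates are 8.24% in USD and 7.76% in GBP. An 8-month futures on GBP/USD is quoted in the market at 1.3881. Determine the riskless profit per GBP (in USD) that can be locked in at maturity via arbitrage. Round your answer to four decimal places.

0.0091 per GBP (in USD)

Fair futures: F* = S·e^(carry·T), with carry = (r_USD − r_GBP) = 0.0824 − 0.0776 = 0.0048
F* = 1.3927 · e^(0.0048 × 8/12) = 1.3927 · e^0.003200 = 1.3927 × 1.003205 = 1.3972
Market 1.3881 < fair 1.3972: forward underpriced → reverse cash-and-carry (short spot, go long the forward).
At maturity, profit = |F_mkt − F*| = |1.3881 − 1.3972| = 0.0091 per GBP (in USD)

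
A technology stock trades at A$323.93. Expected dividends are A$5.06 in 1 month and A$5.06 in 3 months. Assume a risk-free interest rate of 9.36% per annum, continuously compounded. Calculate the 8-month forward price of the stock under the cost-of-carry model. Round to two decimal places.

PV(dividends) I = 5.06·e^(−0.0936·1/12) + 5.06·e^(−0.0936·3/12)
I = 5.0207 + 4.9430 = 9.9637
F = (S − I)·e^(rT) = (323.93 − 9.9637) · e^(0.0936·8/12)
= 313.9663 · e^0.062400 = 313.9663 × 1.064388 = A$334.18

A$334.18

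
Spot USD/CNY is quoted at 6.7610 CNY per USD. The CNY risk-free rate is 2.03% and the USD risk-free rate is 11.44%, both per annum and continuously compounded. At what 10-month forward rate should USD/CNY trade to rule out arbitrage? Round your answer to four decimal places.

6.2511

F = S·e^((r_CNY − r_USD)T) = 6.7610 · e^((0.0203 − 0.1144) × 10/12)
= 6.7610 · e^-0.078417 = 6.7610 × 0.924579
F = 6.2511 CNY per USD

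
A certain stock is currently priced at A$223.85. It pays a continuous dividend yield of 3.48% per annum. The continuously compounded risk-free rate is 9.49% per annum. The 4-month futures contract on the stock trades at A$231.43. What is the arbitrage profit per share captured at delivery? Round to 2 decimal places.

Fair futures: F* = S·e^(carry·T), with carry = (r − q) = 0.0949 − 0.0348 = 0.0601
F* = 223.85 · e^(0.0601 × 4/12) = 223.85 · e^0.020033 = 223.85 × 1.020235 = A$228.3796
Market A$231.43 > fair A$228.3796: forward overpriced → cash-and-carry (buy spot, short the forward).
At maturity, profit = |F_mkt − F*| = |231.43 − 228.3796| = A$3.05 per share

A$3.05 per share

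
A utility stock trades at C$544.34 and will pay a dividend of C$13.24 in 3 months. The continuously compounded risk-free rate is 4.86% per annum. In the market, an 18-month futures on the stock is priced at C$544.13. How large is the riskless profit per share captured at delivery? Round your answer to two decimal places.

PV(dividends) I = 13.24·e^(−0.0486·3/12) = 13.0801
Fair futures F* = (S − I)·e^(rT) = (544.34 − 13.0801)·e^0.072900 = 531.2599 × 1.075623 = 571.4354
Market C$544.13 < fair 571.4354: forward underpriced → reverse cash-and-carry (short the stock, invest proceeds at r, pay the dividends, go long the forward).
Profit at T = |F_mkt − F*| = |544.13 − 571.4354| = C$27.31 per share

C$27.31 per share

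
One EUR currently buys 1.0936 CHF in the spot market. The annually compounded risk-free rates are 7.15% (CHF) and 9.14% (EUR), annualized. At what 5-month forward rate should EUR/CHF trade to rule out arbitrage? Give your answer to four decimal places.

1.0852

By covered interest parity, F = S · (1+r_CHF)^T / (1+r_EUR)^T
= 1.0936 × 1.029193 / 1.037114 = 1.0936 × 0.992362
F = 1.0852 CHF per EUR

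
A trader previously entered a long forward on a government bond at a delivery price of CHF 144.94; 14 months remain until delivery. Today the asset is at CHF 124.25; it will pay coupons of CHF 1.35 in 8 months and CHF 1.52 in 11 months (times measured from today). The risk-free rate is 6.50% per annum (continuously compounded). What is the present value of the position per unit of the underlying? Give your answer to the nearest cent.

-CHF 12.83

PV(remaining coupons) I = 1.35·e^(−0.0650·8/12) + 1.52·e^(−0.0650·11/12) = 2.7248
Current forward F = (S − I)·e^(rT) = (124.25 − 2.7248)·e^(0.0650·14/12) = 121.5252 × 1.078783 = 131.0993
Value (long) = (F − K)·e^(−rT) = (131.0993 − 144.94) × 0.926971 = -12.8299
Value = -CHF 12.83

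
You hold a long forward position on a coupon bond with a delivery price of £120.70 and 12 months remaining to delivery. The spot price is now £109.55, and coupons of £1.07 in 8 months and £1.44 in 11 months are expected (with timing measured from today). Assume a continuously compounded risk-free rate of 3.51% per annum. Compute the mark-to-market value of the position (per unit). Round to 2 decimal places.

-£9.43

PV(remaining coupons) I = 1.07·e^(−0.0351·8/12) + 1.44·e^(−0.0351·11/12) = 2.4397
Current forward F = (S − I)·e^(rT) = (109.55 − 2.4397)·e^(0.0351·12/12) = 107.1103 × 1.035723 = 110.9366
Value (long) = (F − K)·e^(−rT) = (110.9366 − 120.70) × 0.965509 = -9.4267
Value = -£9.43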